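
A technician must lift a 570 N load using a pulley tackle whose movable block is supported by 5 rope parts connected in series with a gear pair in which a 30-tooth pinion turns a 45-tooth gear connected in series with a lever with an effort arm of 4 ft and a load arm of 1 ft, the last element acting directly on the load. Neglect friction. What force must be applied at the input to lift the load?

19 N

Block-and-tackle MA = number of supporting rope parts = 5.
Gear pair MA = 45/30 = 1.5.
Lever MA = effort arm / load arm = 4/1 = 4.
Combined ideal MA = 5 × 1.5 × 4 = 30.
Effort = load / MA = 570 / 30 = 19 N.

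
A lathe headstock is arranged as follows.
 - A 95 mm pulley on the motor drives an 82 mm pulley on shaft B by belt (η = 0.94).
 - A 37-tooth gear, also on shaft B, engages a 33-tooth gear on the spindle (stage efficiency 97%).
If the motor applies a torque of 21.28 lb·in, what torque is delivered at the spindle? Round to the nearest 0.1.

14.9 lb·in

After the belt (82/95): 21.28 × 0.86316 × 0.94 = 17.266 lb·in
After the gear mesh (33/37): 17.266 × 0.89189 × 0.97 = 14.937 lb·in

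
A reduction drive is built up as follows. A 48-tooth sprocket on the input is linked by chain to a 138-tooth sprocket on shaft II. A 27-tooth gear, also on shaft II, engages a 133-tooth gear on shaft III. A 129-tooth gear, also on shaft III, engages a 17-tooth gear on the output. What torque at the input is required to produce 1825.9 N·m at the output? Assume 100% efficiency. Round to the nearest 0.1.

978.3 N·m

Overall ratio R = 2.875 × 4.9259 × 0.13178 = 1.8663.
Input torque = output torque / R = 1825.9 / 1.8663 = 978.35 N·m.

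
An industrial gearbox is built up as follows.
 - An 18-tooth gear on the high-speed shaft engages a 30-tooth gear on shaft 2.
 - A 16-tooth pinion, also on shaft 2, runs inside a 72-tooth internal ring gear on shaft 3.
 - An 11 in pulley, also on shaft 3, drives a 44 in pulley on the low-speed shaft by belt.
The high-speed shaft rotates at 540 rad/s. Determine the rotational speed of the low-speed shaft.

the high-speed shaft → shaft 2 (gear mesh, 30/18): 540 ÷ 1.6667 = 324 rad/s
shaft 2 → shaft 3 (internal gear, 72/16): 324 ÷ 4.5 = 72 rad/s
shaft 3 → the low-speed shaft (belt, 44/11): 72 ÷ 4 = 18 rad/s

18 rad/s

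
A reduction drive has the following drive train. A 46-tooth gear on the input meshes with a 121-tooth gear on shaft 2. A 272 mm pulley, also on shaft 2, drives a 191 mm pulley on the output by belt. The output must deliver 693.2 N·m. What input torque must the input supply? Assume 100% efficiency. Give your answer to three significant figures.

Overall ratio R = 2.6304 × 0.70221 = 1.8471.
Input torque = output torque / R = 693.2 / 1.8471 = 375.29 N·m.

375 N·m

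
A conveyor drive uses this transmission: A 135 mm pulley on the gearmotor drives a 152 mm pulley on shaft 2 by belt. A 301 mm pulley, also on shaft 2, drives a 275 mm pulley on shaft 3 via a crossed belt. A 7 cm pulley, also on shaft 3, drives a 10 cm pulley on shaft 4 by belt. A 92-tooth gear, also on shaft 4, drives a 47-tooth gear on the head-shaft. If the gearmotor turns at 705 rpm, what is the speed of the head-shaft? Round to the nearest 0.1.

Belt: ratio = 152/135 = 1.1259, so shaft 2 turns at 705 / 1.1259 = 626.15 rpm.
Belt: ratio = 275/301 = 0.91362, so shaft 3 turns at 626.15 / 0.91362 = 685.35 rpm.
Belt: ratio = 10/7 = 1.4286, so shaft 4 turns at 685.35 / 1.4286 = 479.75 rpm.
Gear mesh: ratio = 47/92 = 0.51087, so the head-shaft turns at 479.75 / 0.51087 = 939.08 rpm.

939.1 rpm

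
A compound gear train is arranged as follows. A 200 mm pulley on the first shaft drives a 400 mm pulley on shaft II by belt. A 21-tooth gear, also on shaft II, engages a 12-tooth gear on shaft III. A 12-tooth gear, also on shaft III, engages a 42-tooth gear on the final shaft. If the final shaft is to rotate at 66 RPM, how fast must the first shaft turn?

264 RPM

Overall ratio R = 2 × 0.57143 × 3.5 = 4.
Required input speed = output speed × R = 66 × 4 = 264 RPM.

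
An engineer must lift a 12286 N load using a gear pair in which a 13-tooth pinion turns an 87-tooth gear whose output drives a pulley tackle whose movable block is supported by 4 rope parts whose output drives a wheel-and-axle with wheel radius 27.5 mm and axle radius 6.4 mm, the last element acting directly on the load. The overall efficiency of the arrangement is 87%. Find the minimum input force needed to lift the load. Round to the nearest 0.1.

Gear pair MA = 87/13 = 6.6923.
Block-and-tackle MA = number of supporting rope parts = 4.
Wheel-and-axle MA = R/r = 27.5/6.4 = 4.2969.
Combined ideal MA = 6.6923 × 4 × 4.2969 = 115.02.
Actual MA = 115.02 × 0.87 = 100.07.
Effort = load / actual MA = 12286 / 100.07 = 122.77 N.

122.8 N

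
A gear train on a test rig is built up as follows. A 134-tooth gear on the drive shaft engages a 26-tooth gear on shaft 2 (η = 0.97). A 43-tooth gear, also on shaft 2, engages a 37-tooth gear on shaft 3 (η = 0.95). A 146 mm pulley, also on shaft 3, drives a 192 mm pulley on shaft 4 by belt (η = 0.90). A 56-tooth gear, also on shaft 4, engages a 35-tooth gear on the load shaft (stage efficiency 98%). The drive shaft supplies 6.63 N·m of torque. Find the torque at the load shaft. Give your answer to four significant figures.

0.7394 N·m

Gear mesh: ratio = 26/134 = 0.19403; torque at shaft 2 = 6.63 × 0.19403 × 0.97 = 1.2478 N·m.
Gear mesh: ratio = 37/43 = 0.86047; torque at shaft 3 = 1.2478 × 0.86047 × 0.95 = 1.02 N·m.
Belt: ratio = 192/146 = 1.3151; torque at shaft 4 = 1.02 × 1.3151 × 0.90 = 1.2073 N·m.
Gear mesh: ratio = 35/56 = 0.625; torque at the load shaft = 1.2073 × 0.625 × 0.98 = 0.73945 N·m.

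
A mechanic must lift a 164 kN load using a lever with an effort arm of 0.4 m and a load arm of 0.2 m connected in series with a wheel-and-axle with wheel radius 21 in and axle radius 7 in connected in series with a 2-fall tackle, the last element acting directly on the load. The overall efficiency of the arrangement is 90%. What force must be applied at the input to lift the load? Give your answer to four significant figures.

Lever MA = effort arm / load arm = 0.4/0.2 = 2.
Wheel-and-axle MA = R/r = 21/7 = 3.
Block-and-tackle MA = number of supporting rope parts = 2.
Combined ideal MA = 2 × 3 × 2 = 12.
Actual MA = 12 × 0.90 = 10.8.
Effort = load / actual MA = 164 / 10.8 = 15.185 kN.

15.19 kN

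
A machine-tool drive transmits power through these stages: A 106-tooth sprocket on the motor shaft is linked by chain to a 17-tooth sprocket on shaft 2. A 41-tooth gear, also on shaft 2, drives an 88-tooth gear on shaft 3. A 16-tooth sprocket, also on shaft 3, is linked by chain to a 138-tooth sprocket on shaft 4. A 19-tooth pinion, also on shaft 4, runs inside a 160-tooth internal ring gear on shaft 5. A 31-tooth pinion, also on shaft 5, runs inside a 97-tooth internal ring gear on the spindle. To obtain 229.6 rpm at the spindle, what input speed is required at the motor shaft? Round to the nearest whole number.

17962 rpm

Overall ratio R = 0.16038 × 2.1463 × 8.625 × 8.4211 × 3.129 = 78.231.
Required input speed = output speed × R = 229.6 × 78.231 = 17962 rpm.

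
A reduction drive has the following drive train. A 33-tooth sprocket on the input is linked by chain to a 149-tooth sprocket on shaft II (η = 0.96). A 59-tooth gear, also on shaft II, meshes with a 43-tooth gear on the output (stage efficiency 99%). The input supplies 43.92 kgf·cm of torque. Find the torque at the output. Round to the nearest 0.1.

137.4 kgf·cm

chain 149/33 = 4.5152 → τ = 43.92·4.5152·0.96 = 190.37 kgf·cm
gear mesh 43/59 = 0.72881 → τ = 190.37·0.72881·0.99 = 137.36 kgf·cm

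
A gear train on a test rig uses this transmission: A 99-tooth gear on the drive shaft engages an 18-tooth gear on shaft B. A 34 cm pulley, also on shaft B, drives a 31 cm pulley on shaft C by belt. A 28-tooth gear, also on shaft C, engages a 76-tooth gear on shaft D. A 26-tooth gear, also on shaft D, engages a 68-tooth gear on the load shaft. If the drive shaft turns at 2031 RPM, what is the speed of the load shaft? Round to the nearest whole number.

1726 RPM

Gear mesh: ratio = 18/99 = 0.18182, so shaft B turns at 2031 / 0.18182 = 11170 RPM.
Belt: ratio = 31/34 = 0.91176, so shaft C turns at 11170 / 0.91176 = 12252 RPM.
Gear mesh: ratio = 76/28 = 2.7143, so shaft D turns at 12252 / 2.7143 = 4513.7 RPM.
Gear mesh: ratio = 68/26 = 2.6154, so the load shaft turns at 4513.7 / 2.6154 = 1725.8 RPM.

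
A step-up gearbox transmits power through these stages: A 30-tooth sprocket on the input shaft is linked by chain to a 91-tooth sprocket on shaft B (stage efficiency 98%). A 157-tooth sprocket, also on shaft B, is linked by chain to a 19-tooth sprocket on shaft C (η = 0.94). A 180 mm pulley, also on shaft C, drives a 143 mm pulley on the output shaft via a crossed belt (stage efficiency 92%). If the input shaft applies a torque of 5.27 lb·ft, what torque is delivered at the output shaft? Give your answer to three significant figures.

1.30 lb·ft

After the chain (91/30): 5.27 × 3.0333 × 0.98 = 15.666 lb·ft
After the chain (19/157): 15.666 × 0.12102 × 0.94 = 1.7821 lb·ft
After the belt (143/180): 1.7821 × 0.79444 × 0.92 = 1.3025 lb·ft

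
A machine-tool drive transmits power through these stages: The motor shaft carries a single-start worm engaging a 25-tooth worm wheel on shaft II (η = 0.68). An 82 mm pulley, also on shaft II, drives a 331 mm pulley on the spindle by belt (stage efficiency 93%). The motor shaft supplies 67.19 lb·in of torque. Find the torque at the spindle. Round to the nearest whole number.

4288 lb·in

Worm: ratio = 25/1 = 25; torque at shaft II = 67.19 × 25 × 0.68 = 1142.2 lb·in.
Belt: ratio = 331/82 = 4.0366; torque at the spindle = 1142.2 × 4.0366 × 0.93 = 4288 lb·in.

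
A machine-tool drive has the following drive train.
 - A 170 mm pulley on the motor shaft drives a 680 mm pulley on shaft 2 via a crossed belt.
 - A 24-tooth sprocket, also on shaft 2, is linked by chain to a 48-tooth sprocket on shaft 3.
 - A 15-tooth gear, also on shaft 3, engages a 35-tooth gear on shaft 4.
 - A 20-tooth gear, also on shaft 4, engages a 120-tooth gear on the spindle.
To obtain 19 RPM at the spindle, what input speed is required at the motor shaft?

2128 RPM

Overall ratio R = 4 × 2 × 2.3333 × 6 = 112.
Required input speed = output speed × R = 19 × 112 = 2128 RPM.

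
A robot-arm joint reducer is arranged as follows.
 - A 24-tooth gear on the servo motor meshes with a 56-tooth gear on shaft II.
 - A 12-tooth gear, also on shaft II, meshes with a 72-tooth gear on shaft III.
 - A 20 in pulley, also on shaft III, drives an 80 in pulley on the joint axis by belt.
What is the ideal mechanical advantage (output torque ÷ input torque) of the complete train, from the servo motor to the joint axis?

Each stage contributes driven/driver: gear mesh 56/24 = 2.3333, gear mesh 72/12 = 6, belt 80/20 = 4.
Overall: 2.3333 × 6 × 4 = 56.

56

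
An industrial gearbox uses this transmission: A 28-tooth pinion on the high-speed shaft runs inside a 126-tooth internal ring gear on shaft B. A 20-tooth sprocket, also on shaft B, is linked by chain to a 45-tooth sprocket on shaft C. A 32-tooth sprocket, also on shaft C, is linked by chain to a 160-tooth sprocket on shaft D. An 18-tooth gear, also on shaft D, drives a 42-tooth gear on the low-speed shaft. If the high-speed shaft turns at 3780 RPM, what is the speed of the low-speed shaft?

Internal gear: ratio = 126/28 = 4.5, so shaft B turns at 3780 / 4.5 = 840 RPM.
Chain: ratio = 45/20 = 2.25, so shaft C turns at 840 / 2.25 = 373.33 RPM.
Chain: ratio = 160/32 = 5, so shaft D turns at 373.33 / 5 = 74.667 RPM.
Gear mesh: ratio = 42/18 = 2.3333, so the low-speed shaft turns at 74.667 / 2.3333 = 32 RPM.

32 RPM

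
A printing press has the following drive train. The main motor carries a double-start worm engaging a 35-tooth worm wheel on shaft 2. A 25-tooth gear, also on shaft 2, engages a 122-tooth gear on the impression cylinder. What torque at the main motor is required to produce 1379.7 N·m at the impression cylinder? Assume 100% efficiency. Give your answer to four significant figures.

Overall ratio R = 17.5 × 4.88 = 85.4.
Input torque = output torque / R = 1379.7 / 85.4 = 16.156 N·m.

16.16 N·m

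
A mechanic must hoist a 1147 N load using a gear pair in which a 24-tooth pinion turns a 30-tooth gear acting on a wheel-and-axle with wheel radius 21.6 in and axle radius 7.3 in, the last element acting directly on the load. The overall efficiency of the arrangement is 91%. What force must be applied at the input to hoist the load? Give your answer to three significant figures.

Gear pair MA = 30/24 = 1.25.
Wheel-and-axle MA = R/r = 21.6/7.3 = 2.9589.
Combined ideal MA = 1.25 × 2.9589 = 3.6986.
Actual MA = 3.6986 × 0.91 = 3.3658.
Effort = load / actual MA = 1147 / 3.3658 = 340.79 N.

341 N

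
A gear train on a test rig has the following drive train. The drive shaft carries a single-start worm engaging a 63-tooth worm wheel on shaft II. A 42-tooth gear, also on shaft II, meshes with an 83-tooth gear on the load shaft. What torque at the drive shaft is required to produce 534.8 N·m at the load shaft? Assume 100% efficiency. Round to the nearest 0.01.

Overall ratio R = 63 × 1.9762 = 124.5.
Input torque = output torque / R = 534.8 / 124.5 = 4.2956 N·m.

4.30 N·m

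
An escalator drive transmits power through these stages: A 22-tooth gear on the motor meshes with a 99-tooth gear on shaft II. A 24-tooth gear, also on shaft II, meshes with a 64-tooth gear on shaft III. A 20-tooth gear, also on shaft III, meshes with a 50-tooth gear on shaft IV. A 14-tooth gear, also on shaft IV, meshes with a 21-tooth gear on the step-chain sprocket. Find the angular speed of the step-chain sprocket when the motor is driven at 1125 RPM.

gear mesh 99/22 = 4.5 → 1125/4.5 = 250 RPM
gear mesh 64/24 = 2.6667 → 250/2.6667 = 93.75 RPM
gear mesh 50/20 = 2.5 → 93.75/2.5 = 37.5 RPM
gear mesh 21/14 = 1.5 → 37.5/1.5 = 25 RPM

25 RPM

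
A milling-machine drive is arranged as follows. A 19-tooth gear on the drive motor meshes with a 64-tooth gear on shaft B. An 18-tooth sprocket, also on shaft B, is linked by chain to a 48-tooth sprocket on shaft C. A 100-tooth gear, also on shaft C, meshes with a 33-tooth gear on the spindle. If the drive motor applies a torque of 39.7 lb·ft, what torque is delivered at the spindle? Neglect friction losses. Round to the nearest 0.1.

117.7 lb·ft

After the gear mesh (64/19): 39.7 × 3.3684 = 133.73 lb·ft
After the chain (48/18): 133.73 × 2.6667 = 356.6 lb·ft
After the gear mesh (33/100): 356.6 × 0.33 = 117.68 lb·ft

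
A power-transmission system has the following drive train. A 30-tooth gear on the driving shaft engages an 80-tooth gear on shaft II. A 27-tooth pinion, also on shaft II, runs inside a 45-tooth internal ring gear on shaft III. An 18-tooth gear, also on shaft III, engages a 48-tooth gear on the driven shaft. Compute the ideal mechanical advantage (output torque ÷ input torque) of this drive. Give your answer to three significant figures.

11.9

Each stage contributes driven/driver: gear mesh 80/30 = 2.6667, internal gear 45/27 = 1.6667, gear mesh 48/18 = 2.6667.
Overall: 2.6667 × 1.6667 × 2.6667 = 11.852.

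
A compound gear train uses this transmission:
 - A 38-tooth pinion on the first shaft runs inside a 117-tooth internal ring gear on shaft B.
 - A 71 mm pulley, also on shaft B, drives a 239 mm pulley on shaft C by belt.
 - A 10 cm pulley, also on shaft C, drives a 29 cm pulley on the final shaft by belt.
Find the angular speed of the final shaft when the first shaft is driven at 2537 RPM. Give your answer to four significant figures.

84.41 RPM

the first shaft → shaft B (internal gear, 117/38): 2537 ÷ 3.0789 = 823.98 RPM
shaft B → shaft C (belt, 239/71): 823.98 ÷ 3.3662 = 244.78 RPM
shaft C → the final shaft (belt, 29/10): 244.78 ÷ 2.9 = 84.407 RPM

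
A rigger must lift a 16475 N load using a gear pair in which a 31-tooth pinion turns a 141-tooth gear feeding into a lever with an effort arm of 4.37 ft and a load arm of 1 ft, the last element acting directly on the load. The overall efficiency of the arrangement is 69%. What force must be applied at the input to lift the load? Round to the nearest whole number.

Gear pair MA = 141/31 = 4.5484.
Lever MA = effort arm / load arm = 4.37/1 = 4.37.
Combined ideal MA = 4.5484 × 4.37 = 19.876.
Actual MA = 19.876 × 0.69 = 13.715.
Effort = load / actual MA = 16475 / 13.715 = 1201.3 N.

1201 N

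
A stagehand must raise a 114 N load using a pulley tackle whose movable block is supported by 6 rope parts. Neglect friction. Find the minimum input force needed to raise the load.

Block-and-tackle MA = number of supporting rope parts = 6.
Effort = load / MA = 114 / 6 = 19 N.

19 N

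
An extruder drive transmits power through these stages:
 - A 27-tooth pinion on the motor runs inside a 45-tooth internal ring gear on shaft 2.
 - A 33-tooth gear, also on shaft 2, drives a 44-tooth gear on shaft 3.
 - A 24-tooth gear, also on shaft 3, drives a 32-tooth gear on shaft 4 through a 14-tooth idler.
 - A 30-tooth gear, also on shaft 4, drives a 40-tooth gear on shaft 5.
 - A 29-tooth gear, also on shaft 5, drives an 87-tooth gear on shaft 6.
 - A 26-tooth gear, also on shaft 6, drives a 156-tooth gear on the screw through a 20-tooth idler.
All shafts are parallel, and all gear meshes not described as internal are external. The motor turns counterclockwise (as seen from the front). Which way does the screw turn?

the motor → shaft 2: internal mesh, same direction → CCW.
shaft 2 → shaft 3: external mesh, 1 reversal → CW.
shaft 3 → shaft 4: driver → idler → driven is 2 external meshes, 2 reversals → CW.
shaft 4 → shaft 5: external mesh, 1 reversal → CCW.
shaft 5 → shaft 6: external mesh, 1 reversal → CW.
shaft 6 → the screw: driver → idler → driven is 2 external meshes, 2 reversals → CW.
7 reversals in total — an odd number — so the screw turns opposite to the motor.

clockwise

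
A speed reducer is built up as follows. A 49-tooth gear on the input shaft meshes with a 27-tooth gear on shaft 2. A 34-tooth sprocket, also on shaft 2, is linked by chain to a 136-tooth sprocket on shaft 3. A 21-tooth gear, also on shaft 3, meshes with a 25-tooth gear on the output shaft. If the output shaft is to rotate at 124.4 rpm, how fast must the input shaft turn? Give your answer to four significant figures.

326.4 rpm

Overall ratio R = 0.55102 × 4 × 1.1905 = 2.6239.
Required input speed = output speed × R = 124.4 × 2.6239 = 326.41 rpm.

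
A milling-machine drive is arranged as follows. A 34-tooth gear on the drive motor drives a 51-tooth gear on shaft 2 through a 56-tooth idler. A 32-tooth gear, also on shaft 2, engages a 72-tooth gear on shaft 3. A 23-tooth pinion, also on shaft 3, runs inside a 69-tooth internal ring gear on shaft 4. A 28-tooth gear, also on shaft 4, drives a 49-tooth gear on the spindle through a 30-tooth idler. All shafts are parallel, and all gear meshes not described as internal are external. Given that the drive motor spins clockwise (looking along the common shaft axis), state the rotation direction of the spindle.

anticlockwise

the drive motor → shaft 2: driver → idler → driven is 2 external meshes, 2 reversals → CW.
shaft 2 → shaft 3: external mesh, 1 reversal → CCW.
shaft 3 → shaft 4: internal mesh, same direction → CCW.
shaft 4 → the spindle: driver → idler → driven is 2 external meshes, 2 reversals → CCW.
5 reversals in total — an odd number — so the spindle turns opposite to the drive motor.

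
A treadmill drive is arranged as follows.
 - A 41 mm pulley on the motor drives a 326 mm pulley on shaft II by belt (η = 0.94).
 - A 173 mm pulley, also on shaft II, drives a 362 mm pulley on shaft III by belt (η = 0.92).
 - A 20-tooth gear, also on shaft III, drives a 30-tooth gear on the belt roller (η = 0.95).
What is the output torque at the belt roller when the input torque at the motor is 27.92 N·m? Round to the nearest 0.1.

572.5 N·m

Belt: ratio = 326/41 = 7.9512; torque at shaft II = 27.92 × 7.9512 × 0.94 = 208.68 N·m.
Belt: ratio = 362/173 = 2.0925; torque at shaft III = 208.68 × 2.0925 × 0.92 = 401.72 N·m.
Gear mesh: ratio = 30/20 = 1.5; torque at the belt roller = 401.72 × 1.5 × 0.95 = 572.46 N·m.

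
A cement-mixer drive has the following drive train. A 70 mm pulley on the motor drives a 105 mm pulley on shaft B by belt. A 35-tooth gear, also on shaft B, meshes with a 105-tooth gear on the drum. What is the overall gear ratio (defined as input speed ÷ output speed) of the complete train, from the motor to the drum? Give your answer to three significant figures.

4.50

Each stage contributes driven/driver: belt 105/70 = 1.5, gear mesh 105/35 = 3.
Overall: 1.5 × 3 = 4.5.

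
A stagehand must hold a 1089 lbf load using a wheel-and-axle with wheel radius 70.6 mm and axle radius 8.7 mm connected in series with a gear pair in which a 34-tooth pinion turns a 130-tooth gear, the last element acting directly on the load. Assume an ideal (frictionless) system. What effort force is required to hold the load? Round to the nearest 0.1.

35.1 lbf

Wheel-and-axle MA = R/r = 70.6/8.7 = 8.1149.
Gear pair MA = 130/34 = 3.8235.
Combined ideal MA = 8.1149 × 3.8235 = 31.028.
Effort = load / MA = 1089 / 31.028 = 35.098 lbf.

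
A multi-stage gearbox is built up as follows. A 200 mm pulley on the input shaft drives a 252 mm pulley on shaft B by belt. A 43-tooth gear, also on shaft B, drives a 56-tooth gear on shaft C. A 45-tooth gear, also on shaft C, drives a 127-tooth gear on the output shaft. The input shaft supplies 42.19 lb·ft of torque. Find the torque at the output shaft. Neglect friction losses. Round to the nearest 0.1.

195.4 lb·ft

belt 252/200 = 1.26 → τ = 42.19·1.26 = 53.159 lb·ft
gear mesh 56/43 = 1.3023 → τ = 53.159·1.3023 = 69.231 lb·ft
gear mesh 127/45 = 2.8222 → τ = 69.231·2.8222 = 195.38 lb·ft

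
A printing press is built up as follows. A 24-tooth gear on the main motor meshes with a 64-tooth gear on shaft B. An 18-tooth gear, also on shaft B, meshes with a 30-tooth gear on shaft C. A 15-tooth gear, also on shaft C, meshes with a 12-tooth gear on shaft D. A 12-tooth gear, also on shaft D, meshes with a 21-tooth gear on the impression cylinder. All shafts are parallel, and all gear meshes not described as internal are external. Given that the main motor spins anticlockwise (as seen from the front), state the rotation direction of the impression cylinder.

anticlockwise

the main motor → shaft B: external mesh, 1 reversal → CW.
shaft B → shaft C: external mesh, 1 reversal → CCW.
shaft C → shaft D: external mesh, 1 reversal → CW.
shaft D → the impression cylinder: external mesh, 1 reversal → CCW.
4 reversals in total — an even number — so the impression cylinder turns the same way as the main motor.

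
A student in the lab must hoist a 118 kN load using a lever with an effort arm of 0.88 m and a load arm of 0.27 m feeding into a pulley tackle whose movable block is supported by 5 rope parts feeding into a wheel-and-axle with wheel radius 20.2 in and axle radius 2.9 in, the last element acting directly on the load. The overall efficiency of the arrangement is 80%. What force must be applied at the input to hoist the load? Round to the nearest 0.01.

Lever MA = effort arm / load arm = 0.88/0.27 = 3.2593.
Block-and-tackle MA = number of supporting rope parts = 5.
Wheel-and-axle MA = R/r = 20.2/2.9 = 6.9655.
Combined ideal MA = 3.2593 × 5 × 6.9655 = 113.51.
Actual MA = 113.51 × 0.80 = 90.81.
Effort = load / actual MA = 118 / 90.81 = 1.2994 kN.

1.30 kN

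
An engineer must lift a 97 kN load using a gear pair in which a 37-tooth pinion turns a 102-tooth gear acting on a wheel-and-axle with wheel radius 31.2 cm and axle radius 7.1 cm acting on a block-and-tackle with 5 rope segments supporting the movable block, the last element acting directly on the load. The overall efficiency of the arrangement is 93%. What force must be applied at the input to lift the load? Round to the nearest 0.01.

Gear pair MA = 102/37 = 2.7568.
Wheel-and-axle MA = R/r = 31.2/7.1 = 4.3944.
Block-and-tackle MA = number of supporting rope parts = 5.
Combined ideal MA = 2.7568 × 4.3944 × 5 = 60.571.
Actual MA = 60.571 × 0.93 = 56.331.
Effort = load / actual MA = 97 / 56.331 = 1.722 kN.

1.72 kN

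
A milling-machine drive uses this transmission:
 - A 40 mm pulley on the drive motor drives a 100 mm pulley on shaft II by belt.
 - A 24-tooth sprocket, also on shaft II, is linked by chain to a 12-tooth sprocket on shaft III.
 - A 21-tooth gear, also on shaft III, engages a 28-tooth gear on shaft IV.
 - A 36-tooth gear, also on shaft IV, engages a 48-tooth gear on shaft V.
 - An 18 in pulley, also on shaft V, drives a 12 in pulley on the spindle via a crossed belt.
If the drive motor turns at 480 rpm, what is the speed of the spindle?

the drive motor → shaft II (belt, 100/40): 480 ÷ 2.5 = 192 rpm
shaft II → shaft III (chain, 12/24): 192 ÷ 0.5 = 384 rpm
shaft III → shaft IV (gear mesh, 28/21): 384 ÷ 1.3333 = 288 rpm
shaft IV → shaft V (gear mesh, 48/36): 288 ÷ 1.3333 = 216 rpm
shaft V → the spindle (belt, 12/18): 216 ÷ 0.66667 = 324 rpm

324 rpm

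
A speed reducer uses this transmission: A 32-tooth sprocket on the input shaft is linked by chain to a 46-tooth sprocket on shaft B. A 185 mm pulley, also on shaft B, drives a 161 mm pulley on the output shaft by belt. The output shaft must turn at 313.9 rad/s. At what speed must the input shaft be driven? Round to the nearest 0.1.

Overall ratio R = 1.4375 × 0.87027 = 1.251.
Required input speed = output speed × R = 313.9 × 1.251 = 392.69 rad/s.

392.7 rad/s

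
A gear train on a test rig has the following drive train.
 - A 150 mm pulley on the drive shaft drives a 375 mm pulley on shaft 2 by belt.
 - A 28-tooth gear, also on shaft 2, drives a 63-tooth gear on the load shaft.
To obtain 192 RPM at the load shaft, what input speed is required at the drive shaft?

1080 RPM

Overall ratio R = 2.5 × 2.25 = 5.625.
Required input speed = output speed × R = 192 × 5.625 = 1080 RPM.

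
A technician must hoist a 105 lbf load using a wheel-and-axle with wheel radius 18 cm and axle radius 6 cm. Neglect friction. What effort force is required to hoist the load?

35 lbf

Wheel-and-axle MA = R/r = 18/6 = 3.
Effort = load / MA = 105 / 3 = 35 lbf.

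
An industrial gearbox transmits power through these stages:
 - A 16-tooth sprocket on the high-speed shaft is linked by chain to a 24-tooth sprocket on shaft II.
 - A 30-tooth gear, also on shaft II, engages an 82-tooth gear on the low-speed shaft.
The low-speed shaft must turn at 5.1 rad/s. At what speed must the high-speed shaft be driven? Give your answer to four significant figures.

Overall ratio R = 1.5 × 2.7333 = 4.1.
Required input speed = output speed × R = 5.1 × 4.1 = 20.91 rad/s.

20.91 rad/s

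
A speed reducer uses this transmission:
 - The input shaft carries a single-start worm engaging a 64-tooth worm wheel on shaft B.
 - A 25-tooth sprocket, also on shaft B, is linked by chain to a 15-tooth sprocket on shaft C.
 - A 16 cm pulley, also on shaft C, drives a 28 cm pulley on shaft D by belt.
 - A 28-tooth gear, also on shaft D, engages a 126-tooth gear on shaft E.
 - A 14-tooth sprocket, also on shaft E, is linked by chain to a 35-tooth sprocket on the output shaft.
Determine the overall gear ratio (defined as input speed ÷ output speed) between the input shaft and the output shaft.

756

Each stage contributes driven/driver: worm 64/1 = 64, chain 15/25 = 0.6, belt 28/16 = 1.75, gear mesh 126/28 = 4.5, chain 35/14 = 2.5.
Overall: 64 × 0.6 × 1.75 × 4.5 × 2.5 = 756.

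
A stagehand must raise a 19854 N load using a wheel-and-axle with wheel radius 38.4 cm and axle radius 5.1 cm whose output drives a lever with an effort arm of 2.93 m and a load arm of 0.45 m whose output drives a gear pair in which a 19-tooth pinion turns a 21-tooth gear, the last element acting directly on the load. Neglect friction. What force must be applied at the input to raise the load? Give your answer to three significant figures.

Wheel-and-axle MA = R/r = 38.4/5.1 = 7.5294.
Lever MA = effort arm / load arm = 2.93/0.45 = 6.5111.
Gear pair MA = 21/19 = 1.1053.
Combined ideal MA = 7.5294 × 6.5111 × 1.1053 = 54.185.
Effort = load / MA = 19854 / 54.185 = 366.41 N.

366 N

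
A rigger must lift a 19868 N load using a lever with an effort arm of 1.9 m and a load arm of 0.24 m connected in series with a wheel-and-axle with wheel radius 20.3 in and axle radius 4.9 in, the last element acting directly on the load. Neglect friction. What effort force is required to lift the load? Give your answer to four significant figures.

Lever MA = effort arm / load arm = 1.9/0.24 = 7.9167.
Wheel-and-axle MA = R/r = 20.3/4.9 = 4.1429.
Combined ideal MA = 7.9167 × 4.1429 = 32.798.
Effort = load / MA = 19868 / 32.798 = 605.78 N.

605.8 N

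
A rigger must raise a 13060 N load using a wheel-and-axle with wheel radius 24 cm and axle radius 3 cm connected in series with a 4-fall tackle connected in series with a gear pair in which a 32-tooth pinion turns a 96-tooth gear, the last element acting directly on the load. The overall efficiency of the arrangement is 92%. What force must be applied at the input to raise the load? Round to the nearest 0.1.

147.9 N

Wheel-and-axle MA = R/r = 24/3 = 8.
Block-and-tackle MA = number of supporting rope parts = 4.
Gear pair MA = 96/32 = 3.
Combined ideal MA = 8 × 4 × 3 = 96.
Actual MA = 96 × 0.92 = 88.32.
Effort = load / actual MA = 13060 / 88.32 = 147.87 N.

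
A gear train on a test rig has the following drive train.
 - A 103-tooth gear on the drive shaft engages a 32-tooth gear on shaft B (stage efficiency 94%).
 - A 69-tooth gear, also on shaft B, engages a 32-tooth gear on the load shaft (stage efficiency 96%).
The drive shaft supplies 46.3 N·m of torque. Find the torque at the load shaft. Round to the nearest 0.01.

6.02 N·m

After the gear mesh (32/103): 46.3 × 0.31068 × 0.94 = 13.521 N·m
After the gear mesh (32/69): 13.521 × 0.46377 × 0.96 = 6.02 N·m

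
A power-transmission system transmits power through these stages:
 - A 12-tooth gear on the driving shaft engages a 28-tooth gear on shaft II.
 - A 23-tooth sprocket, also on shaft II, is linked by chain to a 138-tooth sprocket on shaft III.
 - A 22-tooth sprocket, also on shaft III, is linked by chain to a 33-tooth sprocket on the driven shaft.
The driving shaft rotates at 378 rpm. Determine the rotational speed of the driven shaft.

18 rpm

Gear mesh: ratio = 28/12 = 2.3333, so shaft II turns at 378 / 2.3333 = 162 rpm.
Chain: ratio = 138/23 = 6, so shaft III turns at 162 / 6 = 27 rpm.
Chain: ratio = 33/22 = 1.5, so the driven shaft turns at 27 / 1.5 = 18 rpm.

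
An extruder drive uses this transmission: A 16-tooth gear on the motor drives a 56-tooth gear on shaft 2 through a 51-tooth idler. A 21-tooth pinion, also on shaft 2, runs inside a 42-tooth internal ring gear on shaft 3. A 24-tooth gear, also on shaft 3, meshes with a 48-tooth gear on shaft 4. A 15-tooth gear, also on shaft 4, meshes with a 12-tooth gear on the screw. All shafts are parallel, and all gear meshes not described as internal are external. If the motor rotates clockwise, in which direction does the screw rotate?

clockwise

the motor → shaft 2: driver → idler → driven is 2 external meshes, 2 reversals → CW.
shaft 2 → shaft 3: internal mesh, same direction → CW.
shaft 3 → shaft 4: external mesh, 1 reversal → CCW.
shaft 4 → the screw: external mesh, 1 reversal → CW.
4 reversals in total — an even number — so the screw turns the same way as the motor.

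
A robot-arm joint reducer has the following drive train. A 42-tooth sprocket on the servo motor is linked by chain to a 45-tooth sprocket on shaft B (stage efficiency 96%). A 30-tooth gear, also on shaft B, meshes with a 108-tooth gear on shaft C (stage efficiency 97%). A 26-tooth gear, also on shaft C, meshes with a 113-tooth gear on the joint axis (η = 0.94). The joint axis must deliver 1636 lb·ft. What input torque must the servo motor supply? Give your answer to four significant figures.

Overall ratio R = 1.0714 × 3.6 × 4.3462 = 16.764; overall efficiency η = 0.96 × 0.97 × 0.94 = 0.8753.
Input torque = output torque / (R × η) = 1636 / (16.764 × 0.8753) = 111.49 lb·ft.

111.5 lb·ft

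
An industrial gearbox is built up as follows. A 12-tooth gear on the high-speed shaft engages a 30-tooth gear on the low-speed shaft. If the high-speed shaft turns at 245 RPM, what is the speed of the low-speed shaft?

98 RPM

Gear mesh: ratio = 30/12 = 2.5, so the low-speed shaft turns at 245 / 2.5 = 98 RPM.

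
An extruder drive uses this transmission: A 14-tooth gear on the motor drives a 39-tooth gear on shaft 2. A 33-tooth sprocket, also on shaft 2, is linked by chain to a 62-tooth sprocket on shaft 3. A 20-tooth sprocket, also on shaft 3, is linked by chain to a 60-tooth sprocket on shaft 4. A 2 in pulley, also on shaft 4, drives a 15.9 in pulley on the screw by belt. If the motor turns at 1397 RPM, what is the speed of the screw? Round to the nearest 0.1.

Gear mesh: ratio = 39/14 = 2.7857, so shaft 2 turns at 1397 / 2.7857 = 501.49 RPM.
Chain: ratio = 62/33 = 1.8788, so shaft 3 turns at 501.49 / 1.8788 = 266.92 RPM.
Chain: ratio = 60/20 = 3, so shaft 4 turns at 266.92 / 3 = 88.974 RPM.
Belt: ratio = 15.9/2 = 7.95, so the screw turns at 88.974 / 7.95 = 11.192 RPM.

11.2 RPM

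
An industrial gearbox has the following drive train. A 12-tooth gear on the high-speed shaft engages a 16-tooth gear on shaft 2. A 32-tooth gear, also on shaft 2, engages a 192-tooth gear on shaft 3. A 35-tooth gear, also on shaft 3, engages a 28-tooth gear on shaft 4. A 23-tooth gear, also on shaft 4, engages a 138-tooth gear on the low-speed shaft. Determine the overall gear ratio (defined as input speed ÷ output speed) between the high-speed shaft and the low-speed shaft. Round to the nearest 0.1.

38.4

Each stage contributes driven/driver: gear mesh 16/12 = 1.3333, gear mesh 192/32 = 6, gear mesh 28/35 = 0.8, gear mesh 138/23 = 6.
Overall: 1.3333 × 6 × 0.8 × 6 = 38.4.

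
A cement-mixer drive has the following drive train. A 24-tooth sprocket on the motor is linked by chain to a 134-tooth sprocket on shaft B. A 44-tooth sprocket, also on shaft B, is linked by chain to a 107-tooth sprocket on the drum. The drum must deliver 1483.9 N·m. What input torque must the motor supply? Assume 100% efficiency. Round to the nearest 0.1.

109.3 N·m

Overall ratio R = 5.5833 × 2.4318 = 13.578.
Input torque = output torque / R = 1483.9 / 13.578 = 109.29 N·m.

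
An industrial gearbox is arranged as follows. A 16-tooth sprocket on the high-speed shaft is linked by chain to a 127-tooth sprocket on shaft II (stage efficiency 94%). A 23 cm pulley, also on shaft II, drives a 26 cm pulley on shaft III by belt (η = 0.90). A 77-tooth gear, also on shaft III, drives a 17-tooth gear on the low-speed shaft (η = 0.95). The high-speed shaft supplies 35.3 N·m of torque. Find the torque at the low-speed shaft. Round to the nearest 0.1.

chain 127/16 = 7.9375 → τ = 35.3·7.9375·0.94 = 263.38 N·m
belt 26/23 = 1.1304 → τ = 263.38·1.1304·0.90 = 267.96 N·m
gear mesh 17/77 = 0.22078 → τ = 267.96·0.22078·0.95 = 56.203 N·m

56.2 N·m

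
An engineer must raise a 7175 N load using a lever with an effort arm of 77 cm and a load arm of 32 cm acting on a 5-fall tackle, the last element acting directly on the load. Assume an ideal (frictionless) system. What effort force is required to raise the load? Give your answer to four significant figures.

Lever MA = effort arm / load arm = 77/32 = 2.4062.
Block-and-tackle MA = number of supporting rope parts = 5.
Combined ideal MA = 2.4062 × 5 = 12.031.
Effort = load / MA = 7175 / 12.031 = 596.36 N.

596.4 N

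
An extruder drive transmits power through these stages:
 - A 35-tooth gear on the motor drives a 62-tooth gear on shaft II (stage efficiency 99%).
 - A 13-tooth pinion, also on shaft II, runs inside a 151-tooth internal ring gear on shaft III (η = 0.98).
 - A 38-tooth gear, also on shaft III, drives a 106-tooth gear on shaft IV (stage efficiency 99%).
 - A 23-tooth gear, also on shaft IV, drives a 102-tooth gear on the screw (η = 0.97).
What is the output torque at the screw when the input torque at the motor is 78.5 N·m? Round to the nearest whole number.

18616 N·m

gear mesh 62/35 = 1.7714 → τ = 78.5·1.7714·0.99 = 137.67 N·m
internal gear 151/13 = 11.615 → τ = 137.67·11.615·0.98 = 1567.1 N·m
gear mesh 106/38 = 2.7895 → τ = 1567.1·2.7895·0.99 = 4327.6 N·m
gear mesh 102/23 = 4.4348 → τ = 4327.6·4.4348·0.97 = 18616 N·m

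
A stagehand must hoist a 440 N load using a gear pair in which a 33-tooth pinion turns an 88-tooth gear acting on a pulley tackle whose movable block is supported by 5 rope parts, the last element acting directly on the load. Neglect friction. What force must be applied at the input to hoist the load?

33 N

Gear pair MA = 88/33 = 2.6667.
Block-and-tackle MA = number of supporting rope parts = 5.
Combined ideal MA = 2.6667 × 5 = 13.333.
Effort = load / MA = 440 / 13.333 = 33 N.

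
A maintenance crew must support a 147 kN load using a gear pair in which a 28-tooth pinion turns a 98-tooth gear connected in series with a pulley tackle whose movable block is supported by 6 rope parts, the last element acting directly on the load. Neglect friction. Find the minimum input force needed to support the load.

Gear pair MA = 98/28 = 3.5.
Block-and-tackle MA = number of supporting rope parts = 6.
Combined ideal MA = 3.5 × 6 = 21.
Effort = load / MA = 147 / 21 = 7 kN.

7 kN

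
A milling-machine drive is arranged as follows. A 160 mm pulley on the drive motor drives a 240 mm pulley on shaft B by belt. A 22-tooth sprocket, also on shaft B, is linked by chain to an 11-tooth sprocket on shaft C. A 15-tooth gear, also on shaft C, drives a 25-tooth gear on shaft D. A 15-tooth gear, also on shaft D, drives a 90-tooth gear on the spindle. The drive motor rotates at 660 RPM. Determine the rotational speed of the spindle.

88 RPM

belt 240/160 = 1.5 → 660/1.5 = 440 RPM
chain 11/22 = 0.5 → 440/0.5 = 880 RPM
gear mesh 25/15 = 1.6667 → 880/1.6667 = 528 RPM
gear mesh 90/15 = 6 → 528/6 = 88 RPM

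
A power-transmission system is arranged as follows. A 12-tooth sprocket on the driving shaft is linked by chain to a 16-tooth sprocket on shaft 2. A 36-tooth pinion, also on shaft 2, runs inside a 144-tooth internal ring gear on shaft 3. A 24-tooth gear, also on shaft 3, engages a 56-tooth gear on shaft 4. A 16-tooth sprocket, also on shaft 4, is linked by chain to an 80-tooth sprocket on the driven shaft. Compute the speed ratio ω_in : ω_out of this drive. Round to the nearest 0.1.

Each stage contributes driven/driver: chain 16/12 = 1.3333, internal gear 144/36 = 4, gear mesh 56/24 = 2.3333, chain 80/16 = 5.
Overall: 1.3333 × 4 × 2.3333 × 5 = 62.222.

62.2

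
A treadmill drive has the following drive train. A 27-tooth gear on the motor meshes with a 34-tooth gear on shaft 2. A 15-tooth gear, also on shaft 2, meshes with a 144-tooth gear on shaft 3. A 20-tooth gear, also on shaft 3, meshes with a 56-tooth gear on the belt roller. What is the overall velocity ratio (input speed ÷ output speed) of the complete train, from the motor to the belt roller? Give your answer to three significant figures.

33.8

Each stage contributes driven/driver: gear mesh 34/27 = 1.2593, gear mesh 144/15 = 9.6, gear mesh 56/20 = 2.8.
Overall: 1.2593 × 9.6 × 2.8 = 33.849.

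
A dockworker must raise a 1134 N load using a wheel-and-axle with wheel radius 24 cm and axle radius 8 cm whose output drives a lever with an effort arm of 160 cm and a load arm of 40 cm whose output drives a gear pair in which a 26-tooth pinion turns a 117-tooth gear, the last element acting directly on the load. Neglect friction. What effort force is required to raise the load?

21 N

Wheel-and-axle MA = R/r = 24/8 = 3.
Lever MA = effort arm / load arm = 160/40 = 4.
Gear pair MA = 117/26 = 4.5.
Combined ideal MA = 3 × 4 × 4.5 = 54.
Effort = load / MA = 1134 / 54 = 21 N.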